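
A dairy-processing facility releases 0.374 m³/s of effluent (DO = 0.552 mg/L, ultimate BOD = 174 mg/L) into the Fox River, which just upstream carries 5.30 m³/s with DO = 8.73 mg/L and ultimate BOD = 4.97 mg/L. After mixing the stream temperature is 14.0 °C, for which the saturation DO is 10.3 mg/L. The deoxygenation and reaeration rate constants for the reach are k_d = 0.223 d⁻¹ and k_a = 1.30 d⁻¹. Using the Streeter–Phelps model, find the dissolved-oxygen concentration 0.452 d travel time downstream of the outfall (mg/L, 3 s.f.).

Mixed DO = (5.30×8.73 + 0.374×0.552)/(5.30+0.374) = 46.48/5.674 = 8.191 mg/L.
Mixed L₀ = (5.30×4.97 + 0.374×174)/(5.674) = 91.42/5.674 = 16.11 mg/L.
Initial deficit D₀ = C_s − DO₀ = 10.3 − 8.191 = 2.109 mg/L.
D(0.452) = [0.223×16.11/(1.30−0.223)](e^(−0.223×0.452) − e^(−1.30×0.452)) + 2.109 e^(−1.30×0.452)
= 3.336 × (0.9041 − 0.5557) + 2.109 × 0.5557 = 2.334 mg/L.
DO = 10.3 − 2.334 = 7.966 mg/L.

DO ≈ 7.97 mg/L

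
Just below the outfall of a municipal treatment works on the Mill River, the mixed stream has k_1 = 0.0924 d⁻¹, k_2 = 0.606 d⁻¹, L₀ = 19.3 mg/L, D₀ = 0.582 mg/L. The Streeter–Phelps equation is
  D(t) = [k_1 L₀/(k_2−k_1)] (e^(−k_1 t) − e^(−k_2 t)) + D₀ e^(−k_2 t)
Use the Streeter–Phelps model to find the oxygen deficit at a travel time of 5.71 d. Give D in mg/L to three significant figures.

k_1 L₀/(k_2−k_1) = 0.0924×19.3/(0.606−0.0924) = 1.783/0.5136 = 3.472 mg/L.
e^(−k_1 t) = e^(−0.0924×5.710) = 0.5900; e^(−k_2 t) = e^(−0.606×5.710) = 0.03142.
D = 3.472 × (0.5900 − 0.03142) + 0.582 × 0.03142 = 1.940 + 0.01829 = 1.958 mg/L.

D ≈ 1.96 mg/L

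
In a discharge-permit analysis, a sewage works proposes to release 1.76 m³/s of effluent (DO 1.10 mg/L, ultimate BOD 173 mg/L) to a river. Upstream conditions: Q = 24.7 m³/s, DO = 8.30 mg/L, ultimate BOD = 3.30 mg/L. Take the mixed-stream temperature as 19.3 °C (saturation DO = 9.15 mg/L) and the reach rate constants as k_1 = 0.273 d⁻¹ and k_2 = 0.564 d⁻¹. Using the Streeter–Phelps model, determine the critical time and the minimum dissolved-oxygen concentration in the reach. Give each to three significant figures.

Mixed DO = (24.7×8.30 + 1.76×1.10)/(24.7+1.76) = 206.9/26.46 = 7.821 mg/L.
Mixed L₀ = (24.7×3.30 + 1.76×173)/(26.46) = 386.0/26.46 = 14.59 mg/L.
Initial deficit D₀ = C_s − DO₀ = 9.15 − 7.821 = 1.329 mg/L.
t_c = (1/0.2910) ln[(0.564/0.273)(1 − 1.329×0.2910/(0.273×14.59))] = 3.436 × ln(1.865) = 2.142 d.
D_c = (0.273/0.564) × 14.59 × e^(−0.273×2.142) = 0.4840 × 14.59 × 0.5572 = 3.934 mg/L.
Minimum DO = 9.15 − 3.934 = 5.216 mg/L.

t_c ≈ 2.14 d; minimum DO ≈ 5.22 mg/L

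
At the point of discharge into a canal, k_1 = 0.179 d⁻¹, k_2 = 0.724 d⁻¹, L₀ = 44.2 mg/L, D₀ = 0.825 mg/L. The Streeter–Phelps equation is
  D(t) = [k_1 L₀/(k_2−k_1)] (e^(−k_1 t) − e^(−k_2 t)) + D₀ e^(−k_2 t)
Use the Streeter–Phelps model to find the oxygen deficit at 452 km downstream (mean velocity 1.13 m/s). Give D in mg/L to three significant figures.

Travel time t = x/v = 452 km / (1.13 m/s) = 452000 m / 1.13 m/s = 400000 s = 4.630 d.
k_1 L₀/(k_2−k_1) = 0.179×44.2/(0.724−0.179) = 7.912/0.5450 = 14.52 mg/L.
e^(−k_1 t) = e^(−0.179×4.630) = 0.4366; e^(−k_2 t) = e^(−0.724×4.630) = 0.03502.
D = 14.52 × (0.4366 − 0.03502) + 0.825 × 0.03502 = 5.830 + 0.02889 = 5.859 mg/L.

D ≈ 5.86 mg/L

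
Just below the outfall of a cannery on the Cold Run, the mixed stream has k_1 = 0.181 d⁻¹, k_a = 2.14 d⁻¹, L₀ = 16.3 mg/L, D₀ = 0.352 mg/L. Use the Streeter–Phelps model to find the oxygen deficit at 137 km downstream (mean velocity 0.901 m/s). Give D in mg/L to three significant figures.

D ≈ 1.07 mg/L

Travel time t = x/v = 137 km / (0.901 m/s) = 137000 m / 0.901 m/s = 152100 s = 1.760 d.
k_1 L₀/(k_a−k_1) = 0.181×16.3/(2.14−0.181) = 2.950/1.959 = 1.506 mg/L.
e^(−k_1 t) = e^(−0.181×1.760) = 0.7272; e^(−k_a t) = e^(−2.14×1.760) = 0.02314.
D = 1.506 × (0.7272 − 0.02314) + 0.352 × 0.02314 = 1.060 + 0.008146 = 1.068 mg/L.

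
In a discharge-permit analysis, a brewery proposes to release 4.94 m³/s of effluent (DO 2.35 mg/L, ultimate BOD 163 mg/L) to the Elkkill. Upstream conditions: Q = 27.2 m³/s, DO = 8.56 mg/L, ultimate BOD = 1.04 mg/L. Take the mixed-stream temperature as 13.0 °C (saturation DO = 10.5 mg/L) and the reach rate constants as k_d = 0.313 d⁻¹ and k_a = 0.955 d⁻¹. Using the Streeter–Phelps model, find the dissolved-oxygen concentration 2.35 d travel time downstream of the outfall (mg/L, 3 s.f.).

Mixed DO = (27.2×8.56 + 4.94×2.35)/(27.2+4.94) = 244.4/32.14 = 7.606 mg/L.
Mixed L₀ = (27.2×1.04 + 4.94×163)/(32.14) = 833.5/32.14 = 25.93 mg/L.
Initial deficit D₀ = C_s − DO₀ = 10.5 − 7.606 = 2.894 mg/L.
D(2.35) = [0.313×25.93/(0.955−0.313)](e^(−0.313×2.35) − e^(−0.955×2.35)) + 2.894 e^(−0.955×2.35)
= 12.64 × (0.4792 − 0.1060) + 2.894 × 0.1060 = 5.026 mg/L.
DO = 10.5 − 5.026 = 5.474 mg/L.

DO ≈ 5.47 mg/L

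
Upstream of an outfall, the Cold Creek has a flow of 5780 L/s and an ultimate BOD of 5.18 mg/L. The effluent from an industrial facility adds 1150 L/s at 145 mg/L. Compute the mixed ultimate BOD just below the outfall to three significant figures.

Flow-weighted mixing: C = (Q_r C_r + Q_w C_w)/(Q_r + Q_w)
= (5780×5.18 + 1150×145)/(5780 + 1150) = 196700/6930 = 28.38 mg/L.

28.4 mg/L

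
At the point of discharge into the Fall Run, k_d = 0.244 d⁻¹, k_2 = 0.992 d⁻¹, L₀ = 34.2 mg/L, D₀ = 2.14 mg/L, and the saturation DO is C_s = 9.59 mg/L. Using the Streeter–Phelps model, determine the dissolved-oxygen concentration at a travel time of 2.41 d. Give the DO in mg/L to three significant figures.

DO ≈ 4.22 mg/L

k_d L₀/(k_2−k_d) = 0.244×34.2/(0.992−0.244) = 8.345/0.7480 = 11.16 mg/L.
e^(−k_d t) = e^(−0.244×2.410) = 0.5554; e^(−k_2 t) = e^(−0.992×2.410) = 0.09156.
D = 11.16 × (0.5554 − 0.09156) + 2.14 × 0.09156 = 5.175 + 0.1959 = 5.371 mg/L.
DO = C_s − D = 9.59 − 5.371 = 4.219 mg/L.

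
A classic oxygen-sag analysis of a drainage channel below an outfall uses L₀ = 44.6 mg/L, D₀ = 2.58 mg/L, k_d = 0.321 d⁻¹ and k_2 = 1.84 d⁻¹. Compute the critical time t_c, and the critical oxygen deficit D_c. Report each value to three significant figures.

t_c ≈ 0.939 d; D_c ≈ 5.76 mg/L

t_c = [1/(k_2−k_d)] ln[(k_2/k_d)(1 − D₀(k_2−k_d)/(k_d L₀))]
= [1/(1.84−0.321)] ln[(1.84/0.321)(1 − 2.58×1.519/(0.321×44.6))]
= (1/1.519) ln[5.732 × 0.7263] = 0.6583 × ln(4.163) = 0.6583 × 1.426 = 0.9389 d.
L(t_c) = L₀ e^(−k_d t_c) = 44.6 × 0.7398 = 32.99 mg/L, and at the critical point k_2 D_c = k_d L, so D_c = (0.321/1.84) × 32.99 = 5.756 mg/L.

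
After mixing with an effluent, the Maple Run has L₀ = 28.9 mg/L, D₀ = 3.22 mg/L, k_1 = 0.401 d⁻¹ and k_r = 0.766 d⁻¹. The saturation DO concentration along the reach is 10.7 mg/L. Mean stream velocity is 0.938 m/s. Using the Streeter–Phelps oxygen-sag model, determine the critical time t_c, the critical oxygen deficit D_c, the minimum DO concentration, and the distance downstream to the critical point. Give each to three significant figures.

t_c ≈ 1.48 d; D_c ≈ 8.36 mg/L; min DO ≈ 2.34 mg/L; x_c ≈ 120 km

With k_r/k_1 = 1.910 and 1 − D₀(k_r−k_1)/(k_1 L₀) = 0.8986,
t_c = ln(1.910 × 0.8986) / (0.766 − 0.401) = ln(1.716) / 0.3650 = 0.5403/0.3650 = 1.480 d.
L(t_c) = L₀ e^(−k_1 t_c) = 28.9 × 0.5523 = 15.96 mg/L, and at the critical point k_r D_c = k_1 L, so D_c = (0.401/0.766) × 15.96 = 8.357 mg/L.
Minimum DO = C_s − D_c = 10.7 − 8.357 = 2.343 mg/L.
x_c = v t_c = 0.938 m/s × 1.480 d × 86400 s/d = 120000 m ≈ 120 km.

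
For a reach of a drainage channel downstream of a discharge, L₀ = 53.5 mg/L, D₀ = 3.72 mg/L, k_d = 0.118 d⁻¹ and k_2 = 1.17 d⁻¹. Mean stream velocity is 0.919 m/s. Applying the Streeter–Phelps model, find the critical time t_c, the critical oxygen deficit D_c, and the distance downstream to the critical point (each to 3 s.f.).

With k_2/k_d = 9.915 and 1 − D₀(k_2−k_d)/(k_d L₀) = 0.3801,
t_c = ln(9.915 × 0.3801) / (1.17 − 0.118) = ln(3.769) / 1.052 = 1.327/1.052 = 1.261 d.
D_c = (k_d/k_2) L₀ e^(−k_d t_c) = (0.118/1.17) × 53.5 × e^(−0.118×1.261) = 0.1009 × 53.5 × 0.8617 = 4.650 mg/L.
x_c = v t_c = 0.919 m/s × 1.261 d × 86400 s/d = 100100 m ≈ 100 km.

t_c ≈ 1.26 d; D_c ≈ 4.65 mg/L; x_c ≈ 100 km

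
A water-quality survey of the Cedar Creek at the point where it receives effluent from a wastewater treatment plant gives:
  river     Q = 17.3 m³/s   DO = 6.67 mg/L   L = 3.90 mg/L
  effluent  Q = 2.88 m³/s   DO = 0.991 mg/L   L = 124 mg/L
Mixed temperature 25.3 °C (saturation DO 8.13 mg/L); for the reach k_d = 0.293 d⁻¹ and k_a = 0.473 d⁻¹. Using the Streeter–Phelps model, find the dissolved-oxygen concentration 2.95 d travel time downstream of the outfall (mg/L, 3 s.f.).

Mixed DO = (17.3×6.67 + 2.88×0.991)/(17.3+2.88) = 118.2/20.18 = 5.860 mg/L.
Mixed L₀ = (17.3×3.90 + 2.88×124)/(20.18) = 424.6/20.18 = 21.04 mg/L.
Initial deficit D₀ = C_s − DO₀ = 8.13 − 5.860 = 2.270 mg/L.
D(2.95) = [0.293×21.04/(0.473−0.293)](e^(−0.293×2.95) − e^(−0.473×2.95)) + 2.270 e^(−0.473×2.95)
= 34.25 × (0.4213 − 0.2477) + 2.270 × 0.2477 = 6.507 mg/L.
DO = 8.13 − 6.507 = 1.623 mg/L.

DO ≈ 1.62 mg/L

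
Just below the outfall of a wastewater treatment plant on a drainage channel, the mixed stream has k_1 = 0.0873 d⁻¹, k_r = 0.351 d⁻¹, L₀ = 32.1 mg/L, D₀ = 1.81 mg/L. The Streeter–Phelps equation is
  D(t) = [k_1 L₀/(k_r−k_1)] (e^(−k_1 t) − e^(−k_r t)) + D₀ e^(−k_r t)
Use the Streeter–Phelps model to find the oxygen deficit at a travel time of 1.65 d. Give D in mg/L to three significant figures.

k_1 L₀/(k_r−k_1) = 0.0873×32.1/(0.351−0.0873) = 2.802/0.2637 = 10.63 mg/L.
e^(−k_1 t) = e^(−0.0873×1.650) = 0.8658; e^(−k_r t) = e^(−0.351×1.650) = 0.5604.
D = 10.63 × (0.8658 − 0.5604) + 1.81 × 0.5604 = 3.246 + 1.014 = 4.261 mg/L.

D ≈ 4.26 mg/L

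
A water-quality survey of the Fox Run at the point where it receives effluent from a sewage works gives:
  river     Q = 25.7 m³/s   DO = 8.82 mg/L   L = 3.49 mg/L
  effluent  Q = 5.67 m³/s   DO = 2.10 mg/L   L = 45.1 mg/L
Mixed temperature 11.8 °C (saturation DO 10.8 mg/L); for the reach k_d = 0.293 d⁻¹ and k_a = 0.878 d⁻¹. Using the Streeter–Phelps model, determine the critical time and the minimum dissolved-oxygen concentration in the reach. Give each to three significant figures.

Mixed DO = (25.7×8.82 + 5.67×2.10)/(25.7+5.67) = 238.6/31.37 = 7.605 mg/L.
Mixed L₀ = (25.7×3.49 + 5.67×45.1)/(31.37) = 345.4/31.37 = 11.01 mg/L.
Initial deficit D₀ = C_s − DO₀ = 10.8 − 7.605 = 3.195 mg/L.
t_c = (1/0.5850) ln[(0.878/0.293)(1 − 3.195×0.5850/(0.293×11.01))] = 1.709 × ln(1.261) = 0.3961 d.
D_c = (0.293/0.878) × 11.01 × e^(−0.293×0.3961) = 0.3337 × 11.01 × 0.8904 = 3.272 mg/L.
Minimum DO = 10.8 − 3.272 = 7.528 mg/L.

t_c ≈ 0.396 d; minimum DO ≈ 7.53 mg/L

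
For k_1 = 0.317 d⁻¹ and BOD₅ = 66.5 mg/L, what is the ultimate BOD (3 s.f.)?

L₀ ≈ 83.6 mg/L

BOD₅ = L₀(1 − e^(−5k_1)) ⇒ L₀ = BOD₅ / (1 − e^(−5×0.317))
= 66.5 / (1 − 0.2049) = 66.5 / 0.7951 = 83.64 mg/L.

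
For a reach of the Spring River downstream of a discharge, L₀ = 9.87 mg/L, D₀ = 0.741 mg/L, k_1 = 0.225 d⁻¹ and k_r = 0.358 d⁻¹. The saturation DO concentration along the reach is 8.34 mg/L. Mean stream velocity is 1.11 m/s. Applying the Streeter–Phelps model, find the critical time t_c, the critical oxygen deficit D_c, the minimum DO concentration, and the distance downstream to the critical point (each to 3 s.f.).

t_c = [1/(k_r−k_1)] ln[(k_r/k_1)(1 − D₀(k_r−k_1)/(k_1 L₀))]
= [1/(0.358−0.225)] ln[(0.358/0.225)(1 − 0.741×0.1330/(0.225×9.87))]
= (1/0.1330) ln[1.591 × 0.9556] = 7.519 × ln(1.521) = 7.519 × 0.4190 = 3.151 d.
D_c = (k_1/k_r) L₀ e^(−k_1 t_c) = (0.225/0.358) × 9.87 × e^(−0.225×3.151) = 0.6285 × 9.87 × 0.4922 = 3.053 mg/L.
Minimum DO = C_s − D_c = 8.34 − 3.053 = 5.287 mg/L.
x_c = v t_c = 1.11 m/s × 3.151 d × 86400 s/d = 302200 m ≈ 302 km.

t_c ≈ 3.15 d; D_c ≈ 3.05 mg/L; min DO ≈ 5.29 mg/L; x_c ≈ 302 km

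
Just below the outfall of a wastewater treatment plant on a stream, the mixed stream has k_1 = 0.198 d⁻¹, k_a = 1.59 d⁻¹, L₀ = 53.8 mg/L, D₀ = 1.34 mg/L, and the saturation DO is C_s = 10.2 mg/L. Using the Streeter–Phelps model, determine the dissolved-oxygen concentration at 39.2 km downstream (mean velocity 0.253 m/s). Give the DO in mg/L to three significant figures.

DO ≈ 5.20 mg/L

Travel time t = x/v = 39.2 km / (0.253 m/s) = 39200 m / 0.253 m/s = 154900 s = 1.793 d.
k_1 L₀/(k_a−k_1) = 0.198×53.8/(1.59−0.198) = 10.65/1.392 = 7.653 mg/L.
e^(−k_1 t) = e^(−0.198×1.793) = 0.7011; e^(−k_a t) = e^(−1.59×1.793) = 0.05777.
D = 7.653 × (0.7011 − 0.05777) + 1.34 × 0.05777 = 4.923 + 0.07741 = 5.001 mg/L.
DO = C_s − D = 10.2 − 5.001 = 5.199 mg/L.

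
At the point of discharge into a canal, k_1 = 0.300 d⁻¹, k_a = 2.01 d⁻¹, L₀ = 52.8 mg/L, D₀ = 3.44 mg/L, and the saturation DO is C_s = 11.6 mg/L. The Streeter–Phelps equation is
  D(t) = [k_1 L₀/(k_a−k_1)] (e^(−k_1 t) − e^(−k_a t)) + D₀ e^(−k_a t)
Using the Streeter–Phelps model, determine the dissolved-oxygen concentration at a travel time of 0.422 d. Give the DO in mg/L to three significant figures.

k_1 L₀/(k_a−k_1) = 0.300×52.8/(2.01−0.300) = 15.84/1.710 = 9.263 mg/L.
e^(−k_1 t) = e^(−0.300×0.4220) = 0.8811; e^(−k_a t) = e^(−2.01×0.4220) = 0.4282.
D = 9.263 × (0.8811 − 0.4282) + 3.44 × 0.4282 = 4.195 + 1.473 = 5.668 mg/L.
DO = C_s − D = 11.6 − 5.668 = 5.932 mg/L.

DO ≈ 5.93 mg/L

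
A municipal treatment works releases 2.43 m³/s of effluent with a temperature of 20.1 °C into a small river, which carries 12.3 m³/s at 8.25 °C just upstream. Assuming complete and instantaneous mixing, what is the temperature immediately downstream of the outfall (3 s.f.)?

10.2 °C

Flow-weighted mixing: C = (Q_r C_r + Q_w C_w)/(Q_r + Q_w)
= (12.3×8.25 + 2.43×20.1)/(12.3 + 2.43) = 150.3/14.73 = 10.20 °C.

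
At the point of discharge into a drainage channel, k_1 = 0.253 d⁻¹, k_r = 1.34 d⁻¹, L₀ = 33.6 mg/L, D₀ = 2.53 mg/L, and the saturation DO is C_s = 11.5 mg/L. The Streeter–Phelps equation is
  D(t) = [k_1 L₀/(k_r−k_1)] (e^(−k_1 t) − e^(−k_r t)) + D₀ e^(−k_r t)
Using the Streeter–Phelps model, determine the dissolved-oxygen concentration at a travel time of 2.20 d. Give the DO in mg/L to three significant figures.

DO ≈ 7.30 mg/L

k_1 L₀/(k_r−k_1) = 0.253×33.6/(1.34−0.253) = 8.501/1.087 = 7.820 mg/L.
e^(−k_1 t) = e^(−0.253×2.200) = 0.5732; e^(−k_r t) = e^(−1.34×2.200) = 0.05244.
D = 7.820 × (0.5732 − 0.05244) + 2.53 × 0.05244 = 4.072 + 0.1327 = 4.205 mg/L.
DO = C_s − D = 11.5 − 4.205 = 7.295 mg/L.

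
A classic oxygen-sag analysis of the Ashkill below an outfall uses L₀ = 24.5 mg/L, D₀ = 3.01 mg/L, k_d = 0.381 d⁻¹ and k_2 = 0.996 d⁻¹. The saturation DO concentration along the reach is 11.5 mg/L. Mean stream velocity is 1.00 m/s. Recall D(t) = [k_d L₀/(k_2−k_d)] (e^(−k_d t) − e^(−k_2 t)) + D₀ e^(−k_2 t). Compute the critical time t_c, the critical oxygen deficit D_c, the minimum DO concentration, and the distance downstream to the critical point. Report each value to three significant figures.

With k_2/k_d = 2.614 and 1 − D₀(k_2−k_d)/(k_d L₀) = 0.8017,
t_c = ln(2.614 × 0.8017) / (0.996 − 0.381) = ln(2.096) / 0.6150 = 0.7399/0.6150 = 1.203 d.
L(t_c) = L₀ e^(−k_d t_c) = 24.5 × 0.6323 = 15.49 mg/L, and at the critical point k_2 D_c = k_d L, so D_c = (0.381/0.996) × 15.49 = 5.926 mg/L.
Minimum DO = C_s − D_c = 11.5 − 5.926 = 5.574 mg/L.
x_c = v t_c = 1.00 m/s × 1.203 d × 86400 s/d = 103900 m ≈ 104 km.

t_c ≈ 1.20 d; D_c ≈ 5.93 mg/L; min DO ≈ 5.57 mg/L; x_c ≈ 104 km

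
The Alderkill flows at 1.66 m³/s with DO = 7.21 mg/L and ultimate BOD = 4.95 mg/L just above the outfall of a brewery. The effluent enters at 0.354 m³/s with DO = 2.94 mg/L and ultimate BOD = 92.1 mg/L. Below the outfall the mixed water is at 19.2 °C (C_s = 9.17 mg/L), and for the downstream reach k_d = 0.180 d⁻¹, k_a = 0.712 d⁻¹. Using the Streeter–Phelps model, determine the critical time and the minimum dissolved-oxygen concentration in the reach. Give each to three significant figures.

t_c ≈ 1.64 d; minimum DO ≈ 5.36 mg/L

Mixed DO = (1.66×7.21 + 0.354×2.94)/(1.66+0.354) = 13.01/2.014 = 6.459 mg/L.
Mixed L₀ = (1.66×4.95 + 0.354×92.1)/(2.014) = 40.82/2.014 = 20.27 mg/L.
Initial deficit D₀ = C_s − DO₀ = 9.17 − 6.459 = 2.711 mg/L.
t_c = (1/0.5320) ln[(0.712/0.180)(1 − 2.711×0.5320/(0.180×20.27))] = 1.880 × ln(2.392) = 1.639 d.
D_c = (0.180/0.712) × 20.27 × e^(−0.180×1.639) = 0.2528 × 20.27 × 0.7445 = 3.815 mg/L.
Minimum DO = 9.17 − 3.815 = 5.355 mg/L.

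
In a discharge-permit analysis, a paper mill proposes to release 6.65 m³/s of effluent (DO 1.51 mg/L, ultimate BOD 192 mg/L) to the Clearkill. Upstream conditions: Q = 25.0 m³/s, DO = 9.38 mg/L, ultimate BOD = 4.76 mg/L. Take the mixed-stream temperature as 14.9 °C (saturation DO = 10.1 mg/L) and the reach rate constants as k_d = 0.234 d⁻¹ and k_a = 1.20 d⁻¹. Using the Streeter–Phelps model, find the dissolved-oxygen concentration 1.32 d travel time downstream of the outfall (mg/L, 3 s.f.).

Mixed DO = (25.0×9.38 + 6.65×1.51)/(25.0+6.65) = 244.5/31.65 = 7.726 mg/L.
Mixed L₀ = (25.0×4.76 + 6.65×192)/(31.65) = 1396/31.65 = 44.10 mg/L.
Initial deficit D₀ = C_s − DO₀ = 10.1 − 7.726 = 2.374 mg/L.
D(1.32) = [0.234×44.10/(1.20−0.234)](e^(−0.234×1.32) − e^(−1.20×1.32)) + 2.374 e^(−1.20×1.32)
= 10.68 × (0.7343 − 0.2052) + 2.374 × 0.2052 = 6.139 mg/L.
DO = 10.1 − 6.139 = 3.961 mg/L.

DO ≈ 3.96 mg/L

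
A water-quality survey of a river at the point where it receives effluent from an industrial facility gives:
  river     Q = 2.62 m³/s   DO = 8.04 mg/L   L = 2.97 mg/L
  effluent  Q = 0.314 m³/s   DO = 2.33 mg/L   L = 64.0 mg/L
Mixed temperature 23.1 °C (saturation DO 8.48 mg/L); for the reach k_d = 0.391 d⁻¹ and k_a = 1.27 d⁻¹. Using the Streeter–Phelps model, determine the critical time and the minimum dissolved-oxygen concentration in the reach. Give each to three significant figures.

t_c ≈ 1.01 d; minimum DO ≈ 6.51 mg/L

Mixed DO = (2.62×8.04 + 0.314×2.33)/(2.62+0.314) = 21.80/2.934 = 7.429 mg/L.
Mixed L₀ = (2.62×2.97 + 0.314×64.0)/(2.934) = 27.88/2.934 = 9.501 mg/L.
Initial deficit D₀ = C_s − DO₀ = 8.48 − 7.429 = 1.051 mg/L.
t_c = (1/0.8790) ln[(1.27/0.391)(1 − 1.051×0.8790/(0.391×9.501))] = 1.138 × ln(2.440) = 1.015 d.
D_c = (0.391/1.27) × 9.501 × e^(−0.391×1.015) = 0.3079 × 9.501 × 0.6724 = 1.967 mg/L.
Minimum DO = 8.48 − 1.967 = 6.513 mg/L.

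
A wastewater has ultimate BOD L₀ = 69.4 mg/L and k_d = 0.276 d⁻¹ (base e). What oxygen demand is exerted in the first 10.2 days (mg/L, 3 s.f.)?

y ≈ 65.2 mg/L

y_t = L₀(1 − e^(−k_d t)) = 69.4 × (1 − e^(−0.276×10.2))
= 69.4 × (1 − 0.05989) = 69.4 × 0.9401 = 65.24 mg/L.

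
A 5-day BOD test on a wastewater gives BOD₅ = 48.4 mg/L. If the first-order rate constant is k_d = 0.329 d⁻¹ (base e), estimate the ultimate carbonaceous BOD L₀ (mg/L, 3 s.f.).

BOD₅ = L₀(1 − e^(−5k_d)) ⇒ L₀ = BOD₅ / (1 − e^(−5×0.329))
= 48.4 / (1 − 0.1930) = 48.4 / 0.8070 = 59.98 mg/L.

L₀ ≈ 60.0 mg/L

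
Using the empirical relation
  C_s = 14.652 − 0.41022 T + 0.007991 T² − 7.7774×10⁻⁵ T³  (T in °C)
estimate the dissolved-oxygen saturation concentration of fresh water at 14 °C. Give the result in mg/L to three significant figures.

C_s = 14.652 − 0.41022×14 + 0.007991×14² − 7.7774×10⁻⁵×14³ = 10.26 mg/L.

C_s ≈ 10.3 mg/L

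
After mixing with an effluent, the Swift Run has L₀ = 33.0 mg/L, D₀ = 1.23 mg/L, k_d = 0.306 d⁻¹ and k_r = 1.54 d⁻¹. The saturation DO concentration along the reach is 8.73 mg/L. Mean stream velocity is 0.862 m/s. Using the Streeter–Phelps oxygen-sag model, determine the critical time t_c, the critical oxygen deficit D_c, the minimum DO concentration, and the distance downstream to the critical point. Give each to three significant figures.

t_c ≈ 1.18 d; D_c ≈ 4.57 mg/L; min DO ≈ 4.16 mg/L; x_c ≈ 87.7 km

With k_r/k_d = 5.033 and 1 − D₀(k_r−k_d)/(k_d L₀) = 0.8497,
t_c = ln(5.033 × 0.8497) / (1.54 − 0.306) = ln(4.276) / 1.234 = 1.453/1.234 = 1.178 d.
D_c = (k_d/k_r) L₀ e^(−k_d t_c) = (0.306/1.54) × 33.0 × e^(−0.306×1.178) = 0.1987 × 33.0 × 0.6975 = 4.573 mg/L.
Minimum DO = C_s − D_c = 8.73 − 4.573 = 4.157 mg/L.
x_c = v t_c = 0.862 m/s × 1.178 d × 86400 s/d = 87700 m ≈ 87.7 km.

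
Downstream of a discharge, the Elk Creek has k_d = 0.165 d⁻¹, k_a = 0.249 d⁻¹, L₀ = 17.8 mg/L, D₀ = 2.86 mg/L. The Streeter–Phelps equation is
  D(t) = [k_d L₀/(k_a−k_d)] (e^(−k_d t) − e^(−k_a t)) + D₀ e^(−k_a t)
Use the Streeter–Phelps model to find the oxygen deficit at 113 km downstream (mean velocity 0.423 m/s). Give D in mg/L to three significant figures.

D ≈ 6.13 mg/L

Travel time t = x/v = 113 km / (0.423 m/s) = 113000 m / 0.423 m/s = 267100 s = 3.092 d.
k_d L₀/(k_a−k_d) = 0.165×17.8/(0.249−0.165) = 2.937/0.08400 = 34.96 mg/L.
e^(−k_d t) = e^(−0.165×3.092) = 0.6004; e^(−k_a t) = e^(−0.249×3.092) = 0.4631.
D = 34.96 × (0.6004 − 0.4631) + 2.86 × 0.4631 = 4.802 + 1.324 = 6.126 mg/L.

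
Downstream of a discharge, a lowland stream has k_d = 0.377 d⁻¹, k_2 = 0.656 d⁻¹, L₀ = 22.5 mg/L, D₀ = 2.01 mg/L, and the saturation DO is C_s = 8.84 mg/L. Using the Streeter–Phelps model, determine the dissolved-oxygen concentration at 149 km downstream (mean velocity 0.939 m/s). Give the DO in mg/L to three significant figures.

DO ≈ 2.14 mg/L

Travel time t = x/v = 149 km / (0.939 m/s) = 149000 m / 0.939 m/s = 158700 s = 1.837 d.
k_d L₀/(k_2−k_d) = 0.377×22.5/(0.656−0.377) = 8.482/0.2790 = 30.40 mg/L.
e^(−k_d t) = e^(−0.377×1.837) = 0.5004; e^(−k_2 t) = e^(−0.656×1.837) = 0.2998.
D = 30.40 × (0.5004 − 0.2998) + 2.01 × 0.2998 = 6.100 + 0.6025 = 6.702 mg/L.
DO = C_s − D = 8.84 − 6.702 = 2.138 mg/L.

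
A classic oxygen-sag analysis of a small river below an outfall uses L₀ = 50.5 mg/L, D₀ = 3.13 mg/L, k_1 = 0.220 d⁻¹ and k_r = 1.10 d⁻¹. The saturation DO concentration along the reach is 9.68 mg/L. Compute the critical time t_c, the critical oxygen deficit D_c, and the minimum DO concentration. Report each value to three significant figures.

At the critical point dD/dt = 0, so k_1 L₀ e^(−k_1 t) = k_r D. Substituting D(t) from the Streeter–Phelps equation and solving for t gives
t_c = ln[(k_r/k_1)(1 − D₀(k_r−k_1)/(k_1 L₀))] / (k_r−k_1).
Here k_r−k_1 = 0.8800 d⁻¹ and 1 − D₀(k_r−k_1)/(k_1 L₀) = 1 − 3.13×0.8800/(0.220×50.5) = 0.7521, so
t_c = ln(5.000 × 0.7521) / 0.8800 = 1.325 / 0.8800 = 1.505 d.
D_c = (k_1/k_r) L₀ e^(−k_1 t_c) = (0.220/1.10) × 50.5 × e^(−0.220×1.505) = 0.2000 × 50.5 × 0.7181 = 7.253 mg/L.
Minimum DO = C_s − D_c = 9.68 − 7.253 = 2.427 mg/L.

t_c ≈ 1.51 d; D_c ≈ 7.25 mg/L; min DO ≈ 2.43 mg/L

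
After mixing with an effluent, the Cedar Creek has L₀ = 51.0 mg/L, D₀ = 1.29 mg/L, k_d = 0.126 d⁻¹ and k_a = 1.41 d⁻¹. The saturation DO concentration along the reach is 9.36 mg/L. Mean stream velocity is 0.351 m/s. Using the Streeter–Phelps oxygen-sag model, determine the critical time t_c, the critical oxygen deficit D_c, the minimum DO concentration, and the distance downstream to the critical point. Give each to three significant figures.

At the critical point dD/dt = 0, so k_d L₀ e^(−k_d t) = k_a D. Substituting D(t) from the Streeter–Phelps equation and solving for t gives
t_c = ln[(k_a/k_d)(1 − D₀(k_a−k_d)/(k_d L₀))] / (k_a−k_d).
Here k_a−k_d = 1.284 d⁻¹ and 1 − D₀(k_a−k_d)/(k_d L₀) = 1 − 1.29×1.284/(0.126×51.0) = 0.7422, so
t_c = ln(11.19 × 0.7422) / 1.284 = 2.117 / 1.284 = 1.649 d.
L(t_c) = L₀ e^(−k_d t_c) = 51.0 × 0.8124 = 41.43 mg/L, and at the critical point k_a D_c = k_d L, so D_c = (0.126/1.41) × 41.43 = 3.703 mg/L.
Minimum DO = C_s − D_c = 9.36 − 3.703 = 5.657 mg/L.
x_c = v t_c = 0.351 m/s × 1.649 d × 86400 s/d = 50000 m ≈ 50.0 km.

t_c ≈ 1.65 d; D_c ≈ 3.70 mg/L; min DO ≈ 5.66 mg/L; x_c ≈ 50.0 km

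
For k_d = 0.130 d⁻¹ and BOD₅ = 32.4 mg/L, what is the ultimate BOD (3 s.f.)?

L₀ ≈ 67.8 mg/L

BOD₅ = L₀(1 − e^(−5k_d)) ⇒ L₀ = BOD₅ / (1 − e^(−5×0.130))
= 32.4 / (1 − 0.5220) = 32.4 / 0.4780 = 67.79 mg/L.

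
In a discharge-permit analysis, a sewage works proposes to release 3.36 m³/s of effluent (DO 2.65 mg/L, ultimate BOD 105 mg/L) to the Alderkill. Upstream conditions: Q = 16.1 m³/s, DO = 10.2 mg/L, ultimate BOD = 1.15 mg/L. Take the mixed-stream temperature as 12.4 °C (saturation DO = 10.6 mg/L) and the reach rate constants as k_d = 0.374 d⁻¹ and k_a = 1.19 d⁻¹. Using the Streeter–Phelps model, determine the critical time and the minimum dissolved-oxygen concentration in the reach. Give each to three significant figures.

t_c ≈ 1.15 d; minimum DO ≈ 6.70 mg/L

Mixed DO = (16.1×10.2 + 3.36×2.65)/(16.1+3.36) = 173.1/19.46 = 8.896 mg/L.
Mixed L₀ = (16.1×1.15 + 3.36×105)/(19.46) = 371.3/19.46 = 19.08 mg/L.
Initial deficit D₀ = C_s − DO₀ = 10.6 − 8.896 = 1.704 mg/L.
t_c = (1/0.8160) ln[(1.19/0.374)(1 − 1.704×0.8160/(0.374×19.08))] = 1.225 × ln(2.562) = 1.153 d.
D_c = (0.374/1.19) × 19.08 × e^(−0.374×1.153) = 0.3143 × 19.08 × 0.6497 = 3.896 mg/L.
Minimum DO = 10.6 − 3.896 = 6.704 mg/L.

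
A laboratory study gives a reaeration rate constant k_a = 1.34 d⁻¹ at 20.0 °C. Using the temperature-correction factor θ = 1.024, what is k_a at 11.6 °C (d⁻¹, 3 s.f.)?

k_a(T₂) = k_a(T₁) · θ^(T₂−T₁) = 1.34 × 1.024^(11.6−20.0)
= 1.34 × 1.024^-8.40 = 1.34 × 0.8194 = 1.098 d⁻¹.

k_a ≈ 1.10 d⁻¹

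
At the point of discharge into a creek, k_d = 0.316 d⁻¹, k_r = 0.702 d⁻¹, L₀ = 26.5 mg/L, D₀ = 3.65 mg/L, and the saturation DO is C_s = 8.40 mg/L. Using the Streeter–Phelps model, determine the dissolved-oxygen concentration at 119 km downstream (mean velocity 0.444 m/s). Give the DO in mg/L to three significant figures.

Travel time t = x/v = 119 km / (0.444 m/s) = 119000 m / 0.444 m/s = 268000 s = 3.102 d.
k_d L₀/(k_r−k_d) = 0.316×26.5/(0.702−0.316) = 8.374/0.3860 = 21.69 mg/L.
e^(−k_d t) = e^(−0.316×3.102) = 0.3752; e^(−k_r t) = e^(−0.702×3.102) = 0.1133.
D = 21.69 × (0.3752 − 0.1133) + 3.65 × 0.1133 = 5.682 + 0.4136 = 6.096 mg/L.
DO = C_s − D = 8.40 − 6.096 = 2.304 mg/L.

DO ≈ 2.30 mg/L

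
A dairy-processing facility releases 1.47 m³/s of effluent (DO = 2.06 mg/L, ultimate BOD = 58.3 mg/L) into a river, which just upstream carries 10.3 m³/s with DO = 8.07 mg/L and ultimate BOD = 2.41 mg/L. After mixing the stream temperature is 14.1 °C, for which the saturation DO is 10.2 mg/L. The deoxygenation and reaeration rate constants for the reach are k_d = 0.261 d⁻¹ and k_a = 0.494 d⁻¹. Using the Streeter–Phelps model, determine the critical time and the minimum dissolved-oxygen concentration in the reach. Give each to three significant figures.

t_c ≈ 1.36 d; minimum DO ≈ 6.73 mg/L

Mixed DO = (10.3×8.07 + 1.47×2.06)/(10.3+1.47) = 86.15/11.77 = 7.319 mg/L.
Mixed L₀ = (10.3×2.41 + 1.47×58.3)/(11.77) = 110.5/11.77 = 9.390 mg/L.
Initial deficit D₀ = C_s − DO₀ = 10.2 − 7.319 = 2.881 mg/L.
t_c = (1/0.2330) ln[(0.494/0.261)(1 − 2.881×0.2330/(0.261×9.390))] = 4.292 × ln(1.374) = 1.365 d.
D_c = (0.261/0.494) × 9.390 × e^(−0.261×1.365) = 0.5283 × 9.390 × 0.7003 = 3.474 mg/L.
Minimum DO = 10.2 − 3.474 = 6.726 mg/L.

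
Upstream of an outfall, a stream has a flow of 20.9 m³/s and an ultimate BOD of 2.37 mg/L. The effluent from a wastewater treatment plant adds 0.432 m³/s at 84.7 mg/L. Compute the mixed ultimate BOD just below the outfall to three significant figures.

4.04 mg/L

Flow-weighted mixing: C = (Q_r C_r + Q_w C_w)/(Q_r + Q_w)
= (20.9×2.37 + 0.432×84.7)/(20.9 + 0.432) = 86.12/21.33 = 4.037 mg/L.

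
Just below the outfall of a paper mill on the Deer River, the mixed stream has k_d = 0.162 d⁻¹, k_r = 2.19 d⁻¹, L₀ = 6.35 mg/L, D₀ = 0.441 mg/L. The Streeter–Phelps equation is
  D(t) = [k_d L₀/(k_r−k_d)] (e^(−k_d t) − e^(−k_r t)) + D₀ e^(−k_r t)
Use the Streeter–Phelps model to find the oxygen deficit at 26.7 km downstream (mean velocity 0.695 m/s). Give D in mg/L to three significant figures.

Travel time t = x/v = 26.7 km / (0.695 m/s) = 26700 m / 0.695 m/s = 38420 s = 0.4446 d.
k_d L₀/(k_r−k_d) = 0.162×6.35/(2.19−0.162) = 1.029/2.028 = 0.5072 mg/L.
e^(−k_d t) = e^(−0.162×0.4446) = 0.9305; e^(−k_r t) = e^(−2.19×0.4446) = 0.3777.
D = 0.5072 × (0.9305 − 0.3777) + 0.441 × 0.3777 = 0.2804 + 0.1665 = 0.4470 mg/L.

D ≈ 0.447 mg/L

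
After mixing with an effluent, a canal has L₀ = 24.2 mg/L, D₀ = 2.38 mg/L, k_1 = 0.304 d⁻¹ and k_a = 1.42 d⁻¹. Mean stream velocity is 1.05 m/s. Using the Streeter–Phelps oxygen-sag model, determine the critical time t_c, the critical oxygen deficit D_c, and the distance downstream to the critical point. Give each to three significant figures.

With k_a/k_1 = 4.671 and 1 − D₀(k_a−k_1)/(k_1 L₀) = 0.6390,
t_c = ln(4.671 × 0.6390) / (1.42 − 0.304) = ln(2.985) / 1.116 = 1.093/1.116 = 0.9798 d.
D_c = (k_1/k_a) L₀ e^(−k_1 t_c) = (0.304/1.42) × 24.2 × e^(−0.304×0.9798) = 0.2141 × 24.2 × 0.7424 = 3.846 mg/L.
x_c = v t_c = 1.05 m/s × 0.9798 d × 86400 s/d = 88890 m ≈ 88.9 km.

t_c ≈ 0.980 d; D_c ≈ 3.85 mg/L; x_c ≈ 88.9 km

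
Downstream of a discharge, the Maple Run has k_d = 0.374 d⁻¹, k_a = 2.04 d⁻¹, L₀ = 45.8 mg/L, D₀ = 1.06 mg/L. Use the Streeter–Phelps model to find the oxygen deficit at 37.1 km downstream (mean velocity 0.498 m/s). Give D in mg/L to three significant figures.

D ≈ 5.86 mg/L

Travel time t = x/v = 37.1 km / (0.498 m/s) = 37100 m / 0.498 m/s = 74500 s = 0.8622 d.
k_d L₀/(k_a−k_d) = 0.374×45.8/(2.04−0.374) = 17.13/1.666 = 10.28 mg/L.
e^(−k_d t) = e^(−0.374×0.8622) = 0.7244; e^(−k_a t) = e^(−2.04×0.8622) = 0.1722.
D = 10.28 × (0.7244 − 0.1722) + 1.06 × 0.1722 = 5.677 + 0.1826 = 5.859 mg/L.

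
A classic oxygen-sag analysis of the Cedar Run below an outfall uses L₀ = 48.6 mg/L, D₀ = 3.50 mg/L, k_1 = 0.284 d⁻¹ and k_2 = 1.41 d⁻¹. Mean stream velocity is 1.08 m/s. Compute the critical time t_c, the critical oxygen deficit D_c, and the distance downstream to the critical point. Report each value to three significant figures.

At the critical point dD/dt = 0, so k_1 L₀ e^(−k_1 t) = k_2 D. Substituting D(t) from the Streeter–Phelps equation and solving for t gives
t_c = ln[(k_2/k_1)(1 − D₀(k_2−k_1)/(k_1 L₀))] / (k_2−k_1).
Here k_2−k_1 = 1.126 d⁻¹ and 1 − D₀(k_2−k_1)/(k_1 L₀) = 1 − 3.50×1.126/(0.284×48.6) = 0.7145, so
t_c = ln(4.965 × 0.7145) / 1.126 = 1.266 / 1.126 = 1.124 d.
D_c = (k_1/k_2) L₀ e^(−k_1 t_c) = (0.284/1.41) × 48.6 × e^(−0.284×1.124) = 0.2014 × 48.6 × 0.7266 = 7.113 mg/L.
x_c = v t_c = 1.08 m/s × 1.124 d × 86400 s/d = 104900 m ≈ 105 km.

t_c ≈ 1.12 d; D_c ≈ 7.11 mg/L; x_c ≈ 105 km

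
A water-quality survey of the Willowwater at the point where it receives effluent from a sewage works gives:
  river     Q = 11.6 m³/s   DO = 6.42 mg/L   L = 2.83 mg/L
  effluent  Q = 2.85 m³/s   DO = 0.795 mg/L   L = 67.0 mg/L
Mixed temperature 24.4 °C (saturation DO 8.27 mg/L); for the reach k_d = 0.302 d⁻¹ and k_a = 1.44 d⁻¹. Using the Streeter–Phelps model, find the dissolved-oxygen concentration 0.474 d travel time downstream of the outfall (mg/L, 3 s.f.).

DO ≈ 5.29 mg/L

Mixed DO = (11.6×6.42 + 2.85×0.795)/(11.6+2.85) = 76.74/14.45 = 5.311 mg/L.
Mixed L₀ = (11.6×2.83 + 2.85×67.0)/(14.45) = 223.8/14.45 = 15.49 mg/L.
Initial deficit D₀ = C_s − DO₀ = 8.27 − 5.311 = 2.959 mg/L.
D(0.474) = [0.302×15.49/(1.44−0.302)](e^(−0.302×0.474) − e^(−1.44×0.474)) + 2.959 e^(−1.44×0.474)
= 4.110 × (0.8666 − 0.5053) + 2.959 × 0.5053 = 2.980 mg/L.
DO = 8.27 − 2.980 = 5.290 mg/L.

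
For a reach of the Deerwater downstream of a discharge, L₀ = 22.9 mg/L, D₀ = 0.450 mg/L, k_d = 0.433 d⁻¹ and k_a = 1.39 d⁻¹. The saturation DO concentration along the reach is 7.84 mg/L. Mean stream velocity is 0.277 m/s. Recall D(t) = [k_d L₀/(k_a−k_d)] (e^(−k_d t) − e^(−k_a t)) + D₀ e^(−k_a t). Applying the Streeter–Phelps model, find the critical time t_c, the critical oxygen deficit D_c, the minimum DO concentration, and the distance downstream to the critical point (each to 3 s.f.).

t_c ≈ 1.17 d; D_c ≈ 4.29 mg/L; min DO ≈ 3.55 mg/L; x_c ≈ 28.1 km

t_c = [1/(k_a−k_d)] ln[(k_a/k_d)(1 − D₀(k_a−k_d)/(k_d L₀))]
= [1/(1.39−0.433)] ln[(1.39/0.433)(1 − 0.450×0.9570/(0.433×22.9))]
= (1/0.9570) ln[3.210 × 0.9566] = 1.045 × ln(3.071) = 1.045 × 1.122 = 1.172 d.
D_c = (k_d/k_a) L₀ e^(−k_d t_c) = (0.433/1.39) × 22.9 × e^(−0.433×1.172) = 0.3115 × 22.9 × 0.6019 = 4.294 mg/L.
Minimum DO = C_s − D_c = 7.84 − 4.294 = 3.546 mg/L.
x_c = v t_c = 0.277 m/s × 1.172 d × 86400 s/d = 28060 m ≈ 28.1 km.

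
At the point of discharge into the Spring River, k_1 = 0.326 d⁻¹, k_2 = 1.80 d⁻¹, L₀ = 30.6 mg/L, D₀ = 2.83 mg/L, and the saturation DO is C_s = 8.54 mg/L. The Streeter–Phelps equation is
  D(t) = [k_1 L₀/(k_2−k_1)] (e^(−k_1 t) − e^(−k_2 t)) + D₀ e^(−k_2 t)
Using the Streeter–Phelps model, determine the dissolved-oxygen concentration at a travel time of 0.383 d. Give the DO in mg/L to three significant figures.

DO ≈ 4.54 mg/L

k_1 L₀/(k_2−k_1) = 0.326×30.6/(1.80−0.326) = 9.976/1.474 = 6.768 mg/L.
e^(−k_1 t) = e^(−0.326×0.3830) = 0.8826; e^(−k_2 t) = e^(−1.80×0.3830) = 0.5019.
D = 6.768 × (0.8826 − 0.5019) + 2.83 × 0.5019 = 2.577 + 1.420 = 3.997 mg/L.
DO = C_s − D = 8.54 − 3.997 = 4.543 mg/L.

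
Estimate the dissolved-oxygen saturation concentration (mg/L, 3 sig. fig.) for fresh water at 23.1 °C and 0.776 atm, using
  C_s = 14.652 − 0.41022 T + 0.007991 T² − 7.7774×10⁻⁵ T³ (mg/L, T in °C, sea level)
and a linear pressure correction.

C_s ≈ 6.58 mg/L

At sea level: C_s = 14.652 − 0.41022×23.1 + 0.007991×23.1² − 7.7774×10⁻⁵×23.1³ = 8.481 mg/L.
Pressure correction: C_s' = 8.481 × 0.776 = 6.582 mg/L.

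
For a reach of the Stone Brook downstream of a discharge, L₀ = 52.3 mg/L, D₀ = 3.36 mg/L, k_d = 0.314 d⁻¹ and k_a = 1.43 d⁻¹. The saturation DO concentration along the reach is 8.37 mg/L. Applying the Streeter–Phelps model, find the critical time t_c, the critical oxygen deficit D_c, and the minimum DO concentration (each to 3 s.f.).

t_c = [1/(k_a−k_d)] ln[(k_a/k_d)(1 − D₀(k_a−k_d)/(k_d L₀))]
= [1/(1.43−0.314)] ln[(1.43/0.314)(1 − 3.36×1.116/(0.314×52.3))]
= (1/1.116) ln[4.554 × 0.7717] = 0.8961 × ln(3.514) = 0.8961 × 1.257 = 1.126 d.
D_c = (k_d/k_a) L₀ e^(−k_d t_c) = (0.314/1.43) × 52.3 × e^(−0.314×1.126) = 0.2196 × 52.3 × 0.7021 = 8.063 mg/L.
Minimum DO = C_s − D_c = 8.37 − 8.063 = 0.3066 mg/L.

t_c ≈ 1.13 d; D_c ≈ 8.06 mg/L; min DO ≈ 0.307 mg/L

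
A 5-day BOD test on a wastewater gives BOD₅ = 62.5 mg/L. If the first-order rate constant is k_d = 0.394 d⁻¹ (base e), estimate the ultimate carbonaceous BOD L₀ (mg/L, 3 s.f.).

L₀ ≈ 72.6 mg/L

BOD₅ = L₀(1 − e^(−5k_d)) ⇒ L₀ = BOD₅ / (1 − e^(−5×0.394))
= 62.5 / (1 − 0.1395) = 62.5 / 0.8605 = 72.63 mg/L.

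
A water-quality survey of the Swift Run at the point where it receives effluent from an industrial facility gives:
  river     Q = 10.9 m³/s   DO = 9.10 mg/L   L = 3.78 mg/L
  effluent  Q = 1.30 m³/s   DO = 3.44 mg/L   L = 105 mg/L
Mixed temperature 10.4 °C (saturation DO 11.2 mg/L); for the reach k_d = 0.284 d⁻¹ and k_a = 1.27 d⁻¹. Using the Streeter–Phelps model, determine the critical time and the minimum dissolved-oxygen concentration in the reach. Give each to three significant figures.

t_c ≈ 0.471 d; minimum DO ≈ 8.35 mg/L

Mixed DO = (10.9×9.10 + 1.30×3.44)/(10.9+1.30) = 103.7/12.20 = 8.497 mg/L.
Mixed L₀ = (10.9×3.78 + 1.30×105)/(12.20) = 177.7/12.20 = 14.57 mg/L.
Initial deficit D₀ = C_s − DO₀ = 11.2 − 8.497 = 2.703 mg/L.
t_c = (1/0.9860) ln[(1.27/0.284)(1 − 2.703×0.9860/(0.284×14.57))] = 1.014 × ln(1.591) = 0.4707 d.
D_c = (0.284/1.27) × 14.57 × e^(−0.284×0.4707) = 0.2236 × 14.57 × 0.8749 = 2.850 mg/L.
Minimum DO = 11.2 − 2.850 = 8.350 mg/L.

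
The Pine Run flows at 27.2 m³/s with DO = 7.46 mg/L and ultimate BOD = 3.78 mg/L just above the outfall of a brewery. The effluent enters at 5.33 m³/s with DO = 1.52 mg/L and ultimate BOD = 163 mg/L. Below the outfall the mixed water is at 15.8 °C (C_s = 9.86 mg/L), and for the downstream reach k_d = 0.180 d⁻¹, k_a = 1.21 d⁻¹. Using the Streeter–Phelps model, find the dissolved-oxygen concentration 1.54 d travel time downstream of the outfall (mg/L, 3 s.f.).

DO ≈ 6.19 mg/L

Mixed DO = (27.2×7.46 + 5.33×1.52)/(27.2+5.33) = 211.0/32.53 = 6.487 mg/L.
Mixed L₀ = (27.2×3.78 + 5.33×163)/(32.53) = 971.6/32.53 = 29.87 mg/L.
Initial deficit D₀ = C_s − DO₀ = 9.86 − 6.487 = 3.373 mg/L.
D(1.54) = [0.180×29.87/(1.21−0.180)](e^(−0.180×1.54) − e^(−1.21×1.54)) + 3.373 e^(−1.21×1.54)
= 5.220 × (0.7579 − 0.1551) + 3.373 × 0.1551 = 3.670 mg/L.
DO = 9.86 − 3.670 = 6.190 mg/L.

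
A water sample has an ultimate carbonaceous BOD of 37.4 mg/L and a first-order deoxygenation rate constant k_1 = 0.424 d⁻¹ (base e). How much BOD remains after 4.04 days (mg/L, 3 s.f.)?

L ≈ 6.74 mg/L

L_t = L₀ e^(−k_1 t) = 37.4 × e^(−0.424×4.04) = 37.4 × 0.1803 = 6.744 mg/L.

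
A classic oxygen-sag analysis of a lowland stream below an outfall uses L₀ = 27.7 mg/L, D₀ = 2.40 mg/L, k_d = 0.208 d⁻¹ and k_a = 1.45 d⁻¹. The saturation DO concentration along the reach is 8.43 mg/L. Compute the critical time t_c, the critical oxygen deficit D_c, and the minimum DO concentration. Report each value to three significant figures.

t_c = [1/(k_a−k_d)] ln[(k_a/k_d)(1 − D₀(k_a−k_d)/(k_d L₀))]
= [1/(1.45−0.208)] ln[(1.45/0.208)(1 − 2.40×1.242/(0.208×27.7))]
= (1/1.242) ln[6.971 × 0.4826] = 0.8052 × ln(3.365) = 0.8052 × 1.213 = 0.9769 d.
L(t_c) = L₀ e^(−k_d t_c) = 27.7 × 0.8161 = 22.61 mg/L, and at the critical point k_a D_c = k_d L, so D_c = (0.208/1.45) × 22.61 = 3.243 mg/L.
Minimum DO = C_s − D_c = 8.43 − 3.243 = 5.187 mg/L.

t_c ≈ 0.977 d; D_c ≈ 3.24 mg/L; min DO ≈ 5.19 mg/L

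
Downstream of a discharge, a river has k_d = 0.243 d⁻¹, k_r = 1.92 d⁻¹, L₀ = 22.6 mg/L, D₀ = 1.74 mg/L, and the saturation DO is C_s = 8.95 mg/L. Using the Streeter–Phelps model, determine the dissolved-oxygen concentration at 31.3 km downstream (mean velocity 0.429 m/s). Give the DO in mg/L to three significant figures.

DO ≈ 6.59 mg/L

Travel time t = x/v = 31.3 km / (0.429 m/s) = 31300 m / 0.429 m/s = 72960 s = 0.8444 d.
k_d L₀/(k_r−k_d) = 0.243×22.6/(1.92−0.243) = 5.492/1.677 = 3.275 mg/L.
e^(−k_d t) = e^(−0.243×0.8444) = 0.8145; e^(−k_r t) = e^(−1.92×0.8444) = 0.1976.
D = 3.275 × (0.8145 − 0.1976) + 1.74 × 0.1976 = 2.020 + 0.3439 = 2.364 mg/L.
DO = C_s − D = 8.95 − 2.364 = 6.586 mg/L.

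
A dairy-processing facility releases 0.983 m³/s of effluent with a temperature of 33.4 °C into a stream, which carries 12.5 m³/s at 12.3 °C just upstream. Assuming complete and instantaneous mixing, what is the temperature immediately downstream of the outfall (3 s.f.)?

13.8 °C

Flow-weighted mixing: C = (Q_r C_r + Q_w C_w)/(Q_r + Q_w)
= (12.5×12.3 + 0.983×33.4)/(12.5 + 0.983) = 186.6/13.48 = 13.84 °C.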